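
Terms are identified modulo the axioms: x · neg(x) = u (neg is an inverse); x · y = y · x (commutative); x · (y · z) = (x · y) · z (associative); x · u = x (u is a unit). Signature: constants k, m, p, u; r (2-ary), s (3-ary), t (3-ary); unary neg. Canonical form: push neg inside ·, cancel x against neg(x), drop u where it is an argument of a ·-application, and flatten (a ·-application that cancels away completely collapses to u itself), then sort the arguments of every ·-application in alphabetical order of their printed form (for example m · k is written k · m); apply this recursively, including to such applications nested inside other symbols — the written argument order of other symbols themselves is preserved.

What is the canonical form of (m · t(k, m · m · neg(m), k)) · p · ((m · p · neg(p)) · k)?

Collect:  m · m · t(k, m, k) · p · k
Sort arguments:  k · m · m · p · t(k, m, k)

Answer: k · m · m · p · t(k, m, k)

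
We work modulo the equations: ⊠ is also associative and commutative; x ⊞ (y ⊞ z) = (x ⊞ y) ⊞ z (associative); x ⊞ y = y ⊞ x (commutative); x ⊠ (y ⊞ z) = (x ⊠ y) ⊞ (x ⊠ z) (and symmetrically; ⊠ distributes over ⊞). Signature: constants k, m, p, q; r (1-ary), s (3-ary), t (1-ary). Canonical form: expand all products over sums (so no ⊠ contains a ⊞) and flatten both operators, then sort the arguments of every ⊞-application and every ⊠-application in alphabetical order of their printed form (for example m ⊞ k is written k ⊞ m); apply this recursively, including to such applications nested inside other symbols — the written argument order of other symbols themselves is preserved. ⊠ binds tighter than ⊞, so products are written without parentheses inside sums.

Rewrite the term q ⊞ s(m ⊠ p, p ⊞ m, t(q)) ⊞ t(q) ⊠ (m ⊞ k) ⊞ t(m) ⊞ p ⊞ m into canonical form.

Answer: k ⊠ t(q) ⊞ m ⊞ m ⊠ t(q) ⊞ p ⊞ q ⊞ s(m ⊠ p, m ⊞ p, t(q)) ⊞ t(m)

Derivation:
Distribute:  q ⊞ s(m ⊠ p, m ⊞ p, t(q)) ⊞ m ⊠ t(q) ⊞ k ⊠ t(q) ⊞ t(m) ⊞ p ⊞ m
Sort arguments:  k ⊠ t(q) ⊞ m ⊞ m ⊠ t(q) ⊞ p ⊞ q ⊞ s(m ⊠ p, m ⊞ p, t(q)) ⊞ t(m)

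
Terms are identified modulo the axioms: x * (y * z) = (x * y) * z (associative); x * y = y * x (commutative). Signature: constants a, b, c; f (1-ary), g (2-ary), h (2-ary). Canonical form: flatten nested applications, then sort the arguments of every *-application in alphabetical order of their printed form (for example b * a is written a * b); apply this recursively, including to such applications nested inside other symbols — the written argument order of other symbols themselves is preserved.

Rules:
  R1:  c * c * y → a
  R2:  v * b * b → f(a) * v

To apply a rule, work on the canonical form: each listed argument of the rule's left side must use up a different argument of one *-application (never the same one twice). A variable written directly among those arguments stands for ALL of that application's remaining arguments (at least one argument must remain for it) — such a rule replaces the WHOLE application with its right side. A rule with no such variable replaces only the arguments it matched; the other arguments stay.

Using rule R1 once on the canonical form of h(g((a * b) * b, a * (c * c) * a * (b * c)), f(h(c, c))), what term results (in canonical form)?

Answer: h(g(a * b * b, a), f(h(c, c)))

Derivation:
Canonical form:  h(g(a * b * b, a * a * b * c * c * c), f(h(c, c)))
Match R1:  consume c, c;  y := a * a * b * c
Every leftover argument binds to the variable; the entire application is replaced.
New term:  h(g(a * b * b, a), f(h(c, c)))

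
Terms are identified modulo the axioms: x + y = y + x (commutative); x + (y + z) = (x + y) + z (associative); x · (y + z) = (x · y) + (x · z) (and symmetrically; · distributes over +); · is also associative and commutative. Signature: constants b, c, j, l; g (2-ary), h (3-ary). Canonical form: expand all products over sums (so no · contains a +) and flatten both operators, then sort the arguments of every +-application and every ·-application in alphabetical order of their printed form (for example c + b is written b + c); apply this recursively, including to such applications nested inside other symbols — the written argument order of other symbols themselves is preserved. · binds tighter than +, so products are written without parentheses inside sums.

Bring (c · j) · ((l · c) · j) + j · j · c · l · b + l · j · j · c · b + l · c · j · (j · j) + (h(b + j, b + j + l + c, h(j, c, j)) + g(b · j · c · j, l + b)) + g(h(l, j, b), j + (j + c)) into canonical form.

Un-nest:  c · c · j · j · l + b · c · j · j · l + b · c · j · j · l + c · j · j · j · l + h(b + j, b + c + j + l, h(j, c, j)) + g(b · c · j · j, b + l) + g(h(l, j, b), c + j + j)
Sort arguments:  b · c · j · j · l + b · c · j · j · l + c · c · j · j · l + c · j · j · j · l + g(b · c · j · j, b + l) + g(h(l, j, b), c + j + j) + h(b + j, b + c + j + l, h(j, c, j))

Answer: b · c · j · j · l + b · c · j · j · l + c · c · j · j · l + c · j · j · j · l + g(b · c · j · j, b + l) + g(h(l, j, b), c + j + j) + h(b + j, b + c + j + l, h(j, c, j))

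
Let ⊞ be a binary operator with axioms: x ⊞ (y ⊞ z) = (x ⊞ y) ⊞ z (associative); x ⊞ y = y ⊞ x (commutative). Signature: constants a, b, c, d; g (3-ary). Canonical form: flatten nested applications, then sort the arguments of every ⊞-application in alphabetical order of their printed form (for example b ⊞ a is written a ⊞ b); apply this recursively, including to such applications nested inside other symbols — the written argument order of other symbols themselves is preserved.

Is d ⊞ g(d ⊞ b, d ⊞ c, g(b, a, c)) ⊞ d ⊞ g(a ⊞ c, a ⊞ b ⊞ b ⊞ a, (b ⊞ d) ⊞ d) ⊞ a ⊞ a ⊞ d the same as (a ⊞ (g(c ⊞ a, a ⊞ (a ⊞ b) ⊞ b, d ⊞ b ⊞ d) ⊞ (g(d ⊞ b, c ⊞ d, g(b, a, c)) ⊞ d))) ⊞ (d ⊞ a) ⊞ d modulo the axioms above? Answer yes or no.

Answer: yes — both canonical forms are a ⊞ a ⊞ d ⊞ d ⊞ d ⊞ g(a ⊞ c, a ⊞ a ⊞ b ⊞ b, b ⊞ d ⊞ d) ⊞ g(b ⊞ d, c ⊞ d, g(b, a, c))

Derivation:
Left:  d ⊞ g(d ⊞ b, d ⊞ c, g(b, a, c)) ⊞ d ⊞ g(a ⊞ c, a ⊞ b ⊞ b ⊞ a, (b ⊞ d) ⊞ d) ⊞ a ⊞ a ⊞ d
  Canonicalize subterm:  g(d ⊞ b, d ⊞ c, g(b, a, c))  →  g(b ⊞ d, c ⊞ d, g(b, a, c))
  Simplify inside:  g(a ⊞ c, a ⊞ b ⊞ b ⊞ a, (b ⊞ d) ⊞ d)  →  g(a ⊞ c, a ⊞ a ⊞ b ⊞ b, b ⊞ d ⊞ d)
  Order the arguments:  a ⊞ a ⊞ d ⊞ d ⊞ d ⊞ g(a ⊞ c, a ⊞ a ⊞ b ⊞ b, b ⊞ d ⊞ d) ⊞ g(b ⊞ d, c ⊞ d, g(b, a, c))
Right:  (a ⊞ (g(c ⊞ a, a ⊞ (a ⊞ b) ⊞ b, d ⊞ b ⊞ d) ⊞ (g(d ⊞ b, c ⊞ d, g(b, a, c)) ⊞ d))) ⊞ (d ⊞ a) ⊞ d
  Merge nested applications:  a ⊞ g(c ⊞ a, a ⊞ (a ⊞ b) ⊞ b, d ⊞ b ⊞ d) ⊞ g(d ⊞ b, c ⊞ d, g(b, a, c)) ⊞ d ⊞ d ⊞ a ⊞ d
  Simplify inside:  g(c ⊞ a, a ⊞ (a ⊞ b) ⊞ b, d ⊞ b ⊞ d)  →  g(a ⊞ c, a ⊞ a ⊞ b ⊞ b, b ⊞ d ⊞ d)
  Inside:  g(d ⊞ b, c ⊞ d, g(b, a, c))  →  g(b ⊞ d, c ⊞ d, g(b, a, c))
  Sort:  a ⊞ a ⊞ d ⊞ d ⊞ d ⊞ g(a ⊞ c, a ⊞ a ⊞ b ⊞ b, b ⊞ d ⊞ d) ⊞ g(b ⊞ d, c ⊞ d, g(b, a, c))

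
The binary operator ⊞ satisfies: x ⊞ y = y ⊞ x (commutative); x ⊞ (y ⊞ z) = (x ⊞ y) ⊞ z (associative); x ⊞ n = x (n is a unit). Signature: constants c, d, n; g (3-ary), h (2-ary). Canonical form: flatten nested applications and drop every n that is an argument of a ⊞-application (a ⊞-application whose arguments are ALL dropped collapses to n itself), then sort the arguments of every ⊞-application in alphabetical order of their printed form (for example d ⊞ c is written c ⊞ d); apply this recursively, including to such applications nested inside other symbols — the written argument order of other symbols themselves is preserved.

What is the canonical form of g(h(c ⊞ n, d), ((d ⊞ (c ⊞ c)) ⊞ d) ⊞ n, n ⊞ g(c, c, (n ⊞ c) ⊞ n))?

Answer: g(h(c, d), c ⊞ c ⊞ d ⊞ d, g(c, c, c))

Derivation:
Work inside:  n ⊞ g(c, c, (n ⊞ c) ⊞ n)
Inside:  g(c, c, (n ⊞ c) ⊞ n)  →  g(c, c, c)
Unit:  drop n
Order the arguments:  g(c, c, c)
Rebuild:  g(h(c, d), c ⊞ c ⊞ d ⊞ d, g(c, c, c))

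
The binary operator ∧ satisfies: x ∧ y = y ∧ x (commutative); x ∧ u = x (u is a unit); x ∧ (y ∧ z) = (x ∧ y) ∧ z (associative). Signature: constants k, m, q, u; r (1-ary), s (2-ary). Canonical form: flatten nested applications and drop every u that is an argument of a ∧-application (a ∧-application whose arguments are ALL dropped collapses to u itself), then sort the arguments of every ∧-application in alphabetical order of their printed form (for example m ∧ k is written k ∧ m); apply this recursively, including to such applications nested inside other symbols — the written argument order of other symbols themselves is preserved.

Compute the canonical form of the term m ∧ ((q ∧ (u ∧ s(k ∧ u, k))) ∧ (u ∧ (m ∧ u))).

Answer: m ∧ m ∧ q ∧ s(k, k)

Derivation:
Merge nested applications:  m ∧ q ∧ u ∧ s(k ∧ u, k) ∧ u ∧ m ∧ u
Canonicalize subterm:  s(k ∧ u, k)  →  s(k, k)
Units out:  drop u (×3)
Order the arguments:  m ∧ m ∧ q ∧ s(k, k)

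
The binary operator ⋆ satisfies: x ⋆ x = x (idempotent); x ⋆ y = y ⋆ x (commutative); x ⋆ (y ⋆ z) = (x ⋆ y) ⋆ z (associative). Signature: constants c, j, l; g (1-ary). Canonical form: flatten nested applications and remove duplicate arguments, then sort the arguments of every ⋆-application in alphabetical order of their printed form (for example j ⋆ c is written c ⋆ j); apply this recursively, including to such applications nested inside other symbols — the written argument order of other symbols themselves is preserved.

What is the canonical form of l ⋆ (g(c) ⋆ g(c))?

Answer: g(c) ⋆ l

Derivation:
Flatten:  l ⋆ g(c) ⋆ g(c)
Deduplicate:  drop duplicate g(c)
Sort:  g(c) ⋆ l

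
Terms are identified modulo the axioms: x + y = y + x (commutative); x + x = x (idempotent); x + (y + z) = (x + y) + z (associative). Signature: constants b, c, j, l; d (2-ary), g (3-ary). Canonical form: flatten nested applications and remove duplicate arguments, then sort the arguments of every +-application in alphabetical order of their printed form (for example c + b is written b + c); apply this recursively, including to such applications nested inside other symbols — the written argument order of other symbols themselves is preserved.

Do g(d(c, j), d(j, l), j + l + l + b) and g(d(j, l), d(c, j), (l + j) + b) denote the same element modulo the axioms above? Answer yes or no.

Answer: no — g(d(c, j), d(j, l), b + j + l) vs g(d(j, l), d(c, j), b + j + l)

Derivation:
Left:  g(d(c, j), d(j, l), j + l + l + b)
  Focus inside:  j + l + l + b
  Idempotence:  drop duplicate l
  Order the arguments:  b + j + l
  Rebuild:  g(d(c, j), d(j, l), b + j + l)
Right:  g(d(j, l), d(c, j), (l + j) + b)
  Descend into:  (l + j) + b
  Merge nested applications:  l + j + b
  Sort arguments:  b + j + l
  Rebuild:  g(d(j, l), d(c, j), b + j + l)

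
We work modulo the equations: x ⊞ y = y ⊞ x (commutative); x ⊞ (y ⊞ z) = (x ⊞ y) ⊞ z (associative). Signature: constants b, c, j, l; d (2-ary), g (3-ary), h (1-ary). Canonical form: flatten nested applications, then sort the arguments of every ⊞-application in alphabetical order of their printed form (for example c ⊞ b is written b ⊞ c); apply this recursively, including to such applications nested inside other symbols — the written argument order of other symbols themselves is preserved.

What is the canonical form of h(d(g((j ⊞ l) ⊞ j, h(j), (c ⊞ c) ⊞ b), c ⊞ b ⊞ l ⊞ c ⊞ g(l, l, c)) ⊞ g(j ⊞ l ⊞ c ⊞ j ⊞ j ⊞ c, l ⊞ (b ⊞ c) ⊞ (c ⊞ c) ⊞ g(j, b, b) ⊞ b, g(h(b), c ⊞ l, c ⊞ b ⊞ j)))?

Answer: h(d(g(j ⊞ j ⊞ l, h(j), b ⊞ c ⊞ c), b ⊞ c ⊞ c ⊞ g(l, l, c) ⊞ l) ⊞ g(c ⊞ c ⊞ j ⊞ j ⊞ j ⊞ l, b ⊞ b ⊞ c ⊞ c ⊞ c ⊞ g(j, b, b) ⊞ l, g(h(b), c ⊞ l, b ⊞ c ⊞ j)))

Derivation:
Descend into:  d(g((j ⊞ l) ⊞ j, h(j), (c ⊞ c) ⊞ b), c ⊞ b ⊞ l ⊞ c ⊞ g(l, l, c)) ⊞ g(j ⊞ l ⊞ c ⊞ j ⊞ j ⊞ c, l ⊞ (b ⊞ c) ⊞ (c ⊞ c) ⊞ g(j, b, b) ⊞ b, g(h(b), c ⊞ l, c ⊞ b ⊞ j))
Canonicalize subterm:  d(g((j ⊞ l) ⊞ j, h(j), (c ⊞ c) ⊞ b), c ⊞ b ⊞ l ⊞ c ⊞ g(l, l, c))  →  d(g(j ⊞ j ⊞ l, h(j), b ⊞ c ⊞ c), b ⊞ c ⊞ c ⊞ g(l, l, c) ⊞ l)
Canonicalize subterm:  g(j ⊞ l ⊞ c ⊞ j ⊞ j ⊞ c, l ⊞ (b ⊞ c) ⊞ (c ⊞ c) ⊞ g(j, b, b) ⊞ b, g(h(b), c ⊞ l, c ⊞ b ⊞ j))  →  g(c ⊞ c ⊞ j ⊞ j ⊞ j ⊞ l, b ⊞ b ⊞ c ⊞ c ⊞ c ⊞ g(j, b, b) ⊞ l, g(h(b), c ⊞ l, b ⊞ c ⊞ j))
Sort arguments:  d(g(j ⊞ j ⊞ l, h(j), b ⊞ c ⊞ c), b ⊞ c ⊞ c ⊞ g(l, l, c) ⊞ l) ⊞ g(c ⊞ c ⊞ j ⊞ j ⊞ j ⊞ l, b ⊞ b ⊞ c ⊞ c ⊞ c ⊞ g(j, b, b) ⊞ l, g(h(b), c ⊞ l, b ⊞ c ⊞ j))
Reassemble:  h(d(g(j ⊞ j ⊞ l, h(j), b ⊞ c ⊞ c), b ⊞ c ⊞ c ⊞ g(l, l, c) ⊞ l) ⊞ g(c ⊞ c ⊞ j ⊞ j ⊞ j ⊞ l, b ⊞ b ⊞ c ⊞ c ⊞ c ⊞ g(j, b, b) ⊞ l, g(h(b), c ⊞ l, b ⊞ c ⊞ j)))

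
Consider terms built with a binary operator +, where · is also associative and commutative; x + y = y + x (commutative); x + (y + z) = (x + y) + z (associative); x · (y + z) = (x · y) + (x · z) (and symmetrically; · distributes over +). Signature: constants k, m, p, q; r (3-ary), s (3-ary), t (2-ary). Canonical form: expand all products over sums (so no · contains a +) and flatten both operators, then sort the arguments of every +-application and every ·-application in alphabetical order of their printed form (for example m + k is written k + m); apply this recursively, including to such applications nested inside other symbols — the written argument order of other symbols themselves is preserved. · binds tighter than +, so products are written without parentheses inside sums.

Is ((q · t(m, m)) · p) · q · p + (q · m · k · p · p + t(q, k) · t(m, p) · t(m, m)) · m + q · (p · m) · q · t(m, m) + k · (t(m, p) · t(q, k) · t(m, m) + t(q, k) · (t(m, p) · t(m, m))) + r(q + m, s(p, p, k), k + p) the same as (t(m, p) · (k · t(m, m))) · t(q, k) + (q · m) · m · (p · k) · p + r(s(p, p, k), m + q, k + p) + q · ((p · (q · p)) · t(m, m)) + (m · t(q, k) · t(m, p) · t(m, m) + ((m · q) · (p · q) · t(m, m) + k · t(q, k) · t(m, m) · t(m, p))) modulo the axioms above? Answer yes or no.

Answer: no — k · m · m · p · p · q + k · t(m, m) · t(m, p) · t(q, k) + k · t(m, m) · t(m, p) · t(q, k) + m · p · q · q · t(m, m) + m · t(m, m) · t(m, p) · t(q, k) + p · p · q · q · t(m, m) + r(m + q, s(p, p, k), k + p) vs k · m · m · p · p · q + k · t(m, m) · t(m, p) · t(q, k) + k · t(m, m) · t(m, p) · t(q, k) + m · p · q · q · t(m, m) + m · t(m, m) · t(m, p) · t(q, k) + p · p · q · q · t(m, m) + r(s(p, p, k), m + q, k + p)

Derivation:
Left:  ((q · t(m, m)) · p) · q · p + (q · m · k · p · p + t(q, k) · t(m, p) · t(m, m)) · m + q · (p · m) · q · t(m, m) + k · (t(m, p) · t(q, k) · t(m, m) + t(q, k) · (t(m, p) · t(m, m))) + r(q + m, s(p, p, k), k + p)
  Expand products over sums:  p · p · q · q · t(m, m) + k · m · m · p · p · q + m · t(m, m) · t(m, p) · t(q, k) + m · p · q · q · t(m, m) + k · t(m, m) · t(m, p) · t(q, k) + k · t(m, m) · t(m, p) · t(q, k) + r(m + q, s(p, p, k), k + p)
  Order the arguments:  k · m · m · p · p · q + k · t(m, m) · t(m, p) · t(q, k) + k · t(m, m) · t(m, p) · t(q, k) + m · p · q · q · t(m, m) + m · t(m, m) · t(m, p) · t(q, k) + p · p · q · q · t(m, m) + r(m + q, s(p, p, k), k + p)
Right:  (t(m, p) · (k · t(m, m))) · t(q, k) + (q · m) · m · (p · k) · p + r(s(p, p, k), m + q, k + p) + q · ((p · (q · p)) · t(m, m)) + (m · t(q, k) · t(m, p) · t(m, m) + ((m · q) · (p · q) · t(m, m) + k · t(q, k) · t(m, m) · t(m, p)))
  Flatten:  k · t(m, m) · t(m, p) · t(q, k) + k · m · m · p · p · q + r(s(p, p, k), m + q, k + p) + p · p · q · q · t(m, m) + m · t(m, m) · t(m, p) · t(q, k) + m · p · q · q · t(m, m) + k · t(m, m) · t(m, p) · t(q, k)
  Order the arguments:  k · m · m · p · p · q + k · t(m, m) · t(m, p) · t(q, k) + k · t(m, m) · t(m, p) · t(q, k) + m · p · q · q · t(m, m) + m · t(m, m) · t(m, p) · t(q, k) + p · p · q · q · t(m, m) + r(s(p, p, k), m + q, k + p)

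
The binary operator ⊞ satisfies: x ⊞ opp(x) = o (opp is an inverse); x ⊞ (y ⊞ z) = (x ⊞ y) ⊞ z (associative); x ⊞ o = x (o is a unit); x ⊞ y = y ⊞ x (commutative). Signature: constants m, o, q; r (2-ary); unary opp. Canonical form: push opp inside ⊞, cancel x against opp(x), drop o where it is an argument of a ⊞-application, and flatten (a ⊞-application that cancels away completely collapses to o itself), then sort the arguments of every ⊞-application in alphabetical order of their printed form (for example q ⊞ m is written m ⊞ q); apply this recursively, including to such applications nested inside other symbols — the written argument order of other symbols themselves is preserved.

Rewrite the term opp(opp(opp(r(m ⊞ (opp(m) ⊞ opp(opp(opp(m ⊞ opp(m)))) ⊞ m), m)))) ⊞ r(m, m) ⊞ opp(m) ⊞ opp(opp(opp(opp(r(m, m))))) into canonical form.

Answer: opp(m) ⊞ r(m, m)

Derivation:
Push opp inside:  distribute opp over ⊞ and collapse double opp
Combine occurrences:  r(m, m) ⊞ opp(m)
Order the arguments:  opp(m) ⊞ r(m, m)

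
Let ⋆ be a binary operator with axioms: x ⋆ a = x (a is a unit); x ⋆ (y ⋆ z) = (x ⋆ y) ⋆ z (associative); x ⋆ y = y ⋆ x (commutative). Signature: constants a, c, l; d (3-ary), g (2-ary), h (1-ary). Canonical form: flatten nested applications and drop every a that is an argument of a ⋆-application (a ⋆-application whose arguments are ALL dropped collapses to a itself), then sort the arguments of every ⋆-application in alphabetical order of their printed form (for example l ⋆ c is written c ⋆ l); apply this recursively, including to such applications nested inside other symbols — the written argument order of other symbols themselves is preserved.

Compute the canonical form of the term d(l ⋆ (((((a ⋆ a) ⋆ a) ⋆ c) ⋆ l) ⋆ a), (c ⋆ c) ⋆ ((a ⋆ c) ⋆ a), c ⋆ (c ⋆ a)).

Answer: d(c ⋆ l ⋆ l, c ⋆ c ⋆ c, c ⋆ c)

Derivation:
Descend into:  l ⋆ (((((a ⋆ a) ⋆ a) ⋆ c) ⋆ l) ⋆ a)
Merge nested applications:  l ⋆ a ⋆ a ⋆ a ⋆ c ⋆ l ⋆ a
Units out:  drop a (×4)
Sort:  c ⋆ l ⋆ l
Put back:  d(c ⋆ l ⋆ l, c ⋆ c ⋆ c, c ⋆ c)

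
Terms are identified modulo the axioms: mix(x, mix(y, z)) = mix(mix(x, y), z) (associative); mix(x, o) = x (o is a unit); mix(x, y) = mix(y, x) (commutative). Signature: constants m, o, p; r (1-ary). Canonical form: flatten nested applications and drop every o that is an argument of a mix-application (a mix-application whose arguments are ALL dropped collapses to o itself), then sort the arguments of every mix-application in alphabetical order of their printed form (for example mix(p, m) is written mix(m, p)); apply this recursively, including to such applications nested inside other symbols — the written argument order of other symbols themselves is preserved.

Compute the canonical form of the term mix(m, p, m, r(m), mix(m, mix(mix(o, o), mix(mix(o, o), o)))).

Un-nest:  mix(m, p, m, r(m), m, o, o, o, o, o)
Unit:  drop o (×5)
Sort:  mix(m, m, m, p, r(m))

Answer: mix(m, m, m, p, r(m))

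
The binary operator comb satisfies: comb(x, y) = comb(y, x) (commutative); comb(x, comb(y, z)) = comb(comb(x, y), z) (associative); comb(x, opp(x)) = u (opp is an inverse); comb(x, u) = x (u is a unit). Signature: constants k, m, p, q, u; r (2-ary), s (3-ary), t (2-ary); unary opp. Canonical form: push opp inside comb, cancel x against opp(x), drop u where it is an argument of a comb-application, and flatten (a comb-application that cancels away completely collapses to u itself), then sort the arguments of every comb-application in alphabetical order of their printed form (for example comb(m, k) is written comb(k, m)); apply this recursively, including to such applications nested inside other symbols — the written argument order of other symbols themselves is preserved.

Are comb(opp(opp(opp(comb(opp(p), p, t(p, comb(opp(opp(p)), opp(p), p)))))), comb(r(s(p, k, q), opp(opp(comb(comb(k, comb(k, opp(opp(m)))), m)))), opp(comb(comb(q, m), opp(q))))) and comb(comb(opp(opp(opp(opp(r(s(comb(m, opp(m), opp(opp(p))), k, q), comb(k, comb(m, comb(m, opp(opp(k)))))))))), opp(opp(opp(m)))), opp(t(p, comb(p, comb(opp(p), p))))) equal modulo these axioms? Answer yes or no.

Answer: yes — both canonical forms are comb(opp(m), opp(t(p, p)), r(s(p, k, q), comb(k, k, m, m)))

Derivation:
Left:  comb(opp(opp(opp(comb(opp(p), p, t(p, comb(opp(opp(p)), opp(p), p)))))), comb(r(s(p, k, q), opp(opp(comb(comb(k, comb(k, opp(opp(m)))), m)))), opp(comb(comb(q, m), opp(q)))))
  Push opp inside:  distribute opp over comb and collapse double opp
  Cancel:  p cancels; q cancels
  Collect:  comb(opp(t(p, p)), r(s(p, k, q), comb(k, k, m, m)), opp(m))
  Sort:  comb(opp(m), opp(t(p, p)), r(s(p, k, q), comb(k, k, m, m)))
Right:  comb(comb(opp(opp(opp(opp(r(s(comb(m, opp(m), opp(opp(p))), k, q), comb(k, comb(m, comb(m, opp(opp(k)))))))))), opp(opp(opp(m)))), opp(t(p, comb(p, comb(opp(p), p)))))
  Push opp inside:  distribute opp over comb and collapse double opp
  Collect:  comb(r(s(p, k, q), comb(k, k, m, m)), opp(m), opp(t(p, p)))
  Order the arguments:  comb(opp(m), opp(t(p, p)), r(s(p, k, q), comb(k, k, m, m)))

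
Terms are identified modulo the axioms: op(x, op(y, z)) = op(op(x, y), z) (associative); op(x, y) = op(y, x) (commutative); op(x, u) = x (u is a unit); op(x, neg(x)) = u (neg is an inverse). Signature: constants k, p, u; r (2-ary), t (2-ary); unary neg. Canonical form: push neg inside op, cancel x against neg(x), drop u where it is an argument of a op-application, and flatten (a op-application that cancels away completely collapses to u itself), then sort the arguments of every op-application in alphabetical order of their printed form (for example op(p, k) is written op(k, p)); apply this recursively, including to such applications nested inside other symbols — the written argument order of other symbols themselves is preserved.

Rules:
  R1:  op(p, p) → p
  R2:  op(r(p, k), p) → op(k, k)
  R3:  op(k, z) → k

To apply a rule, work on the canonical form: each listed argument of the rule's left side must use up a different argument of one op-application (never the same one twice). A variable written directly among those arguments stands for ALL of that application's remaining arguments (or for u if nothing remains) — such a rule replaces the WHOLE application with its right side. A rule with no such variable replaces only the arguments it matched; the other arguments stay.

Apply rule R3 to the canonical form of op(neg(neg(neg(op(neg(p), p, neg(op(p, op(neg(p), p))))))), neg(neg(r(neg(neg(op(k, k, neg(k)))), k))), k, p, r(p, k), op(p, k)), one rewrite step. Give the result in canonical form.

Answer: k

Derivation:
Canonical form:  op(k, k, p, p, p, r(k, k), r(p, k))
Apply R3:  consuming k;  z := op(k, p, p, p, r(k, k), r(p, k))
The extension variable absorbs all remaining arguments, so the whole application is rewritten.
New term:  k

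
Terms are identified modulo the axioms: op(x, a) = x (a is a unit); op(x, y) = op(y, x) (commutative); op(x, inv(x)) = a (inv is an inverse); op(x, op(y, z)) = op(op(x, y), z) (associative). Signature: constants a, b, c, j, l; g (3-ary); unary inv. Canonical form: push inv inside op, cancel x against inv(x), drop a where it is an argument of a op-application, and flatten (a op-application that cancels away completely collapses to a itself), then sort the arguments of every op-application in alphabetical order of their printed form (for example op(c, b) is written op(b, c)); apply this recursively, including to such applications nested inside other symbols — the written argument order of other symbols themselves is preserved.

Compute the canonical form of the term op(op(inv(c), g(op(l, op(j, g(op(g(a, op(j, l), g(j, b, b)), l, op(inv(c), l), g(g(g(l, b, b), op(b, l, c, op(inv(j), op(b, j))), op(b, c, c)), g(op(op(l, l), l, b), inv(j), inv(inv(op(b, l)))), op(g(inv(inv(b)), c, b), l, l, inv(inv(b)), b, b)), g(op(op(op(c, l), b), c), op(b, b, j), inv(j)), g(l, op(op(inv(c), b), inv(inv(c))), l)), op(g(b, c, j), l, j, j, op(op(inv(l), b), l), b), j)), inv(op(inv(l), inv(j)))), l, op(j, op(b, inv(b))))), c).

Push inv inside:  distribute inv over op and collapse double inv
Cancel inverse pairs:  c cancels
Collect:  g(op(g(op(g(a, op(j, l), g(j, b, b)), g(g(g(l, b, b), op(b, b, c, l), op(b, c, c)), g(op(b, l, l, l), inv(j), op(b, l)), op(b, b, b, g(b, c, b), l, l)), g(l, b, l), g(op(b, c, c, l), op(b, b, j), inv(j)), inv(c), l, l), op(b, b, g(b, c, j), j, j, l), j), j, j, l, l), l, j)

Answer: g(op(g(op(g(a, op(j, l), g(j, b, b)), g(g(g(l, b, b), op(b, b, c, l), op(b, c, c)), g(op(b, l, l, l), inv(j), op(b, l)), op(b, b, b, g(b, c, b), l, l)), g(l, b, l), g(op(b, c, c, l), op(b, b, j), inv(j)), inv(c), l, l), op(b, b, g(b, c, j), j, j, l), j), j, j, l, l), l, j)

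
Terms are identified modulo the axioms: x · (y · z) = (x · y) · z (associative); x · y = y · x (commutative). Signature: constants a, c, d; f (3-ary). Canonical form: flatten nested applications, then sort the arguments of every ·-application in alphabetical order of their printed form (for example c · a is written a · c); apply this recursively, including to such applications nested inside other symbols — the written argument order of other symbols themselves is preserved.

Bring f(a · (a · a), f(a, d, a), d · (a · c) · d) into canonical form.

Answer: f(a · a · a, f(a, d, a), a · c · d · d)

Derivation:
Focus inside:  d · (a · c) · d
Flatten:  d · a · c · d
Sort arguments:  a · c · d · d
Reassemble:  f(a · a · a, f(a, d, a), a · c · d · d)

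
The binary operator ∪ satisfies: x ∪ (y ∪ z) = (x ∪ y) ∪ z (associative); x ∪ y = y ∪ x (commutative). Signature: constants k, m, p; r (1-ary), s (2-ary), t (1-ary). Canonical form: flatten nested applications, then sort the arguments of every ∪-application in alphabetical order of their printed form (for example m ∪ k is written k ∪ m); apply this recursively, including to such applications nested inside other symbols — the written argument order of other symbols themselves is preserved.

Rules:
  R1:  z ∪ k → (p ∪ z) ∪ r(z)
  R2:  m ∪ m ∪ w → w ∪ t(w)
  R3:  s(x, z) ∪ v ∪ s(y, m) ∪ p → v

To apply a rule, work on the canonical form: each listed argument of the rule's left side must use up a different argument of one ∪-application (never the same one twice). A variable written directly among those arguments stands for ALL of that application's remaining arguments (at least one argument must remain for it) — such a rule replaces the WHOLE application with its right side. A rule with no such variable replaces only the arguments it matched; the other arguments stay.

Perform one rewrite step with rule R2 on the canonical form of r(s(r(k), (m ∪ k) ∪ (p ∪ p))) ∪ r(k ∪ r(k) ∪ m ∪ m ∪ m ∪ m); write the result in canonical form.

Answer: r(k ∪ m ∪ m ∪ r(k) ∪ t(k ∪ m ∪ m ∪ r(k))) ∪ r(s(r(k), k ∪ m ∪ p ∪ p))

Derivation:
Canonical form:  r(k ∪ m ∪ m ∪ m ∪ m ∪ r(k)) ∪ r(s(r(k), k ∪ m ∪ p ∪ p))
Match R2:  consume m, m;  w := k ∪ m ∪ m ∪ r(k)
Every leftover argument binds to the variable; the entire application is replaced.
Giving:  r(k ∪ m ∪ m ∪ r(k) ∪ t(k ∪ m ∪ m ∪ r(k))) ∪ r(s(r(k), k ∪ m ∪ p ∪ p))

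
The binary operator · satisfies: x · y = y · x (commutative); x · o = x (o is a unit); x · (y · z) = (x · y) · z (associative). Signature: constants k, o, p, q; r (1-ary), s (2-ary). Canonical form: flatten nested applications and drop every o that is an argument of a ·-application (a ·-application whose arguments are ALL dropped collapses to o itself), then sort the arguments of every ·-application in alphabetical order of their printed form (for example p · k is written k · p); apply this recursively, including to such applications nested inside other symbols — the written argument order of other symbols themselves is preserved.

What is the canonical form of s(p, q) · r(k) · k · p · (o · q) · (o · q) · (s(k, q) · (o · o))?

Answer: k · p · q · q · r(k) · s(k, q) · s(p, q)

Derivation:
Flatten:  s(p, q) · r(k) · k · p · o · q · o · q · s(k, q) · o · o
Unit:  drop o (×4)
Sort arguments:  k · p · q · q · r(k) · s(k, q) · s(p, q)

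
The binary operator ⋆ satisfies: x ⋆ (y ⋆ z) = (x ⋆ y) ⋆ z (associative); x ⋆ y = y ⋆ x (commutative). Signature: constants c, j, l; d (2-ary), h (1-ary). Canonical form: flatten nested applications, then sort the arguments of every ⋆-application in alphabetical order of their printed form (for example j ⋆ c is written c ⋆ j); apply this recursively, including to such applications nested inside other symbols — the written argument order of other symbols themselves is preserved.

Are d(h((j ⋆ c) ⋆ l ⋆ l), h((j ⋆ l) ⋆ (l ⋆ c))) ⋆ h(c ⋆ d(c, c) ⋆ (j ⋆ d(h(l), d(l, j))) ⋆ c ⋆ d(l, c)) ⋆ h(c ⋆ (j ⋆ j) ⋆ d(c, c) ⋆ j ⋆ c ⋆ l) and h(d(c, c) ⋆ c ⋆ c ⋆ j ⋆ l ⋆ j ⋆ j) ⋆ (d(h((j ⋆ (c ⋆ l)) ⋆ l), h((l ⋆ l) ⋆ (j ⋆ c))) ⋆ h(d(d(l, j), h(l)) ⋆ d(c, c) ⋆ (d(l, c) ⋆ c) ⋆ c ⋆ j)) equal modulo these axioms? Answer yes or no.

Left:  d(h((j ⋆ c) ⋆ l ⋆ l), h((j ⋆ l) ⋆ (l ⋆ c))) ⋆ h(c ⋆ d(c, c) ⋆ (j ⋆ d(h(l), d(l, j))) ⋆ c ⋆ d(l, c)) ⋆ h(c ⋆ (j ⋆ j) ⋆ d(c, c) ⋆ j ⋆ c ⋆ l)
  Simplify inside:  d(h((j ⋆ c) ⋆ l ⋆ l), h((j ⋆ l) ⋆ (l ⋆ c)))  →  d(h(c ⋆ j ⋆ l ⋆ l), h(c ⋆ j ⋆ l ⋆ l))
  Simplify inside:  h(c ⋆ d(c, c) ⋆ (j ⋆ d(h(l), d(l, j))) ⋆ c ⋆ d(l, c))  →  h(c ⋆ c ⋆ d(c, c) ⋆ d(h(l), d(l, j)) ⋆ d(l, c) ⋆ j)
  Canonicalize subterm:  h(c ⋆ (j ⋆ j) ⋆ d(c, c) ⋆ j ⋆ c ⋆ l)  →  h(c ⋆ c ⋆ d(c, c) ⋆ j ⋆ j ⋆ j ⋆ l)
  Order the arguments:  d(h(c ⋆ j ⋆ l ⋆ l), h(c ⋆ j ⋆ l ⋆ l)) ⋆ h(c ⋆ c ⋆ d(c, c) ⋆ d(h(l), d(l, j)) ⋆ d(l, c) ⋆ j) ⋆ h(c ⋆ c ⋆ d(c, c) ⋆ j ⋆ j ⋆ j ⋆ l)
Right:  h(d(c, c) ⋆ c ⋆ c ⋆ j ⋆ l ⋆ j ⋆ j) ⋆ (d(h((j ⋆ (c ⋆ l)) ⋆ l), h((l ⋆ l) ⋆ (j ⋆ c))) ⋆ h(d(d(l, j), h(l)) ⋆ d(c, c) ⋆ (d(l, c) ⋆ c) ⋆ c ⋆ j))
  Flatten:  h(d(c, c) ⋆ c ⋆ c ⋆ j ⋆ l ⋆ j ⋆ j) ⋆ d(h((j ⋆ (c ⋆ l)) ⋆ l), h((l ⋆ l) ⋆ (j ⋆ c))) ⋆ h(d(d(l, j), h(l)) ⋆ d(c, c) ⋆ (d(l, c) ⋆ c) ⋆ c ⋆ j)
  Simplify inside:  h(d(c, c) ⋆ c ⋆ c ⋆ j ⋆ l ⋆ j ⋆ j)  →  h(c ⋆ c ⋆ d(c, c) ⋆ j ⋆ j ⋆ j ⋆ l)
  Canonicalize subterm:  d(h((j ⋆ (c ⋆ l)) ⋆ l), h((l ⋆ l) ⋆ (j ⋆ c)))  →  d(h(c ⋆ j ⋆ l ⋆ l), h(c ⋆ j ⋆ l ⋆ l))
  Simplify inside:  h(d(d(l, j), h(l)) ⋆ d(c, c) ⋆ (d(l, c) ⋆ c) ⋆ c ⋆ j)  →  h(c ⋆ c ⋆ d(c, c) ⋆ d(d(l, j), h(l)) ⋆ d(l, c) ⋆ j)
  Order the arguments:  d(h(c ⋆ j ⋆ l ⋆ l), h(c ⋆ j ⋆ l ⋆ l)) ⋆ h(c ⋆ c ⋆ d(c, c) ⋆ d(d(l, j), h(l)) ⋆ d(l, c) ⋆ j) ⋆ h(c ⋆ c ⋆ d(c, c) ⋆ j ⋆ j ⋆ j ⋆ l)

Answer: no — d(h(c ⋆ j ⋆ l ⋆ l), h(c ⋆ j ⋆ l ⋆ l)) ⋆ h(c ⋆ c ⋆ d(c, c) ⋆ d(h(l), d(l, j)) ⋆ d(l, c) ⋆ j) ⋆ h(c ⋆ c ⋆ d(c, c) ⋆ j ⋆ j ⋆ j ⋆ l) vs d(h(c ⋆ j ⋆ l ⋆ l), h(c ⋆ j ⋆ l ⋆ l)) ⋆ h(c ⋆ c ⋆ d(c, c) ⋆ d(d(l, j), h(l)) ⋆ d(l, c) ⋆ j) ⋆ h(c ⋆ c ⋆ d(c, c) ⋆ j ⋆ j ⋆ j ⋆ l)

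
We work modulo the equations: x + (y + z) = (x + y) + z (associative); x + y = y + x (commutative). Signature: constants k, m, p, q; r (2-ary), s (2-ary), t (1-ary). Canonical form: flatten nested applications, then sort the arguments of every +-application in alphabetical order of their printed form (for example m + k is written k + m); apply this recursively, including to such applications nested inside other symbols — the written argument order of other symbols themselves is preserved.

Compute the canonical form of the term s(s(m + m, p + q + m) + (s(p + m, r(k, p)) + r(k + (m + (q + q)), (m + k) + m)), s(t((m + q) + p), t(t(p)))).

Answer: s(r(k + m + q + q, k + m + m) + s(m + m, m + p + q) + s(m + p, r(k, p)), s(t(m + p + q), t(t(p))))

Derivation:
Work inside:  s(m + m, p + q + m) + (s(p + m, r(k, p)) + r(k + (m + (q + q)), (m + k) + m))
Merge nested applications:  s(m + m, p + q + m) + s(p + m, r(k, p)) + r(k + (m + (q + q)), (m + k) + m)
Simplify inside:  s(m + m, p + q + m)  →  s(m + m, m + p + q)
Simplify inside:  s(p + m, r(k, p))  →  s(m + p, r(k, p))
Inside:  r(k + (m + (q + q)), (m + k) + m)  →  r(k + m + q + q, k + m + m)
Sort:  r(k + m + q + q, k + m + m) + s(m + m, m + p + q) + s(m + p, r(k, p))
Rebuild:  s(r(k + m + q + q, k + m + m) + s(m + m, m + p + q) + s(m + p, r(k, p)), s(t(m + p + q), t(t(p))))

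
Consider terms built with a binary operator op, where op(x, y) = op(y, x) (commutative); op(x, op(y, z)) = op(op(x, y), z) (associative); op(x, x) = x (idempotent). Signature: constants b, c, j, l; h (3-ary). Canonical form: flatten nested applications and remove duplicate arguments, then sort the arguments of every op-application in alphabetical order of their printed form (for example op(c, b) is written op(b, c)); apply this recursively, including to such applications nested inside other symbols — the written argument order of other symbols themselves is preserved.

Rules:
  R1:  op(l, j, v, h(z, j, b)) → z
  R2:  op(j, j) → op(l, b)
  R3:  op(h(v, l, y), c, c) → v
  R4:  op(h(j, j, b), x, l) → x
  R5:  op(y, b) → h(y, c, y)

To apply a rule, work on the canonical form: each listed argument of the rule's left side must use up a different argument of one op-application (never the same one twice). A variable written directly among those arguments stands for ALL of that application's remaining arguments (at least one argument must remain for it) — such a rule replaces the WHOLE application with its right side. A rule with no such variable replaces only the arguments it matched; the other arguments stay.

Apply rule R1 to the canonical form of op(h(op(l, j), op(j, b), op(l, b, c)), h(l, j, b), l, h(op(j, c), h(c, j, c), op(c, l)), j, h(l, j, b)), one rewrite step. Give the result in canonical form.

Canonical form:  op(h(l, j, b), h(op(c, j), h(c, j, c), op(c, l)), h(op(j, l), op(b, j), op(b, c, l)), j, l)
Match R1:  consume h(l, j, b), j, l;  v := op(h(op(c, j), h(c, j, c), op(c, l)), h(op(j, l), op(b, j), op(b, c, l))), z := l
The extension variable absorbs all remaining arguments, so the whole application is rewritten.
New term:  l

Answer: l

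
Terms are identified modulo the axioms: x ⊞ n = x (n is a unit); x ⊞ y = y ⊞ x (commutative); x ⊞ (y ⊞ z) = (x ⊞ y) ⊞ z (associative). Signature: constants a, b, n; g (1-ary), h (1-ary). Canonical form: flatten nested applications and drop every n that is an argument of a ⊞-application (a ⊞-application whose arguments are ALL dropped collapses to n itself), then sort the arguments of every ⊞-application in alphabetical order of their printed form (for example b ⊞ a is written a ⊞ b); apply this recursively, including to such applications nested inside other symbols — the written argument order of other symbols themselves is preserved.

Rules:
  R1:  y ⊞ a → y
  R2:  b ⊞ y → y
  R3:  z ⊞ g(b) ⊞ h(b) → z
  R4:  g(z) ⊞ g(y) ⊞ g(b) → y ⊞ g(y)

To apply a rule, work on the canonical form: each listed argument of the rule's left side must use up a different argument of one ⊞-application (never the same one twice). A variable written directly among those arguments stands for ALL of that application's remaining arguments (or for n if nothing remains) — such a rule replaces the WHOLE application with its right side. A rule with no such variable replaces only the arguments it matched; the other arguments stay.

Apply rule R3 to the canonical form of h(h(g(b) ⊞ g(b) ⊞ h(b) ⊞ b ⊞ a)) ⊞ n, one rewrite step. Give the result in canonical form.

Answer: h(h(a ⊞ b ⊞ g(b)))

Derivation:
Canonical form:  h(h(a ⊞ b ⊞ g(b) ⊞ g(b) ⊞ h(b)))
Apply R3:  consuming g(b), h(b);  z := a ⊞ b ⊞ g(b)
The extension variable absorbs all remaining arguments, so the whole application is rewritten.
New term:  h(h(a ⊞ b ⊞ g(b)))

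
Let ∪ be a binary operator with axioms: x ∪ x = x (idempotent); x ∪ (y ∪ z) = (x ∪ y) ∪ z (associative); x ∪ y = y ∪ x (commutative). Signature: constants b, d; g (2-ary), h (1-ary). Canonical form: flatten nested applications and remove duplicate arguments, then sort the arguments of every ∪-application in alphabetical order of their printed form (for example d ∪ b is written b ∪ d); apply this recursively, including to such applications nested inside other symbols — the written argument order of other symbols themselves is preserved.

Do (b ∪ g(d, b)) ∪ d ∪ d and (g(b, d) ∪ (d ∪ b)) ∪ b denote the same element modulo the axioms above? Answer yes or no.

Left:  (b ∪ g(d, b)) ∪ d ∪ d
  Un-nest:  b ∪ g(d, b) ∪ d ∪ d
  Deduplicate:  drop duplicate d
  Sort arguments:  b ∪ d ∪ g(d, b)
Right:  (g(b, d) ∪ (d ∪ b)) ∪ b
  Flatten:  g(b, d) ∪ d ∪ b ∪ b
  Idempotence:  drop duplicate b
  Sort arguments:  b ∪ d ∪ g(b, d)

Answer: no — b ∪ d ∪ g(d, b) vs b ∪ d ∪ g(b, d)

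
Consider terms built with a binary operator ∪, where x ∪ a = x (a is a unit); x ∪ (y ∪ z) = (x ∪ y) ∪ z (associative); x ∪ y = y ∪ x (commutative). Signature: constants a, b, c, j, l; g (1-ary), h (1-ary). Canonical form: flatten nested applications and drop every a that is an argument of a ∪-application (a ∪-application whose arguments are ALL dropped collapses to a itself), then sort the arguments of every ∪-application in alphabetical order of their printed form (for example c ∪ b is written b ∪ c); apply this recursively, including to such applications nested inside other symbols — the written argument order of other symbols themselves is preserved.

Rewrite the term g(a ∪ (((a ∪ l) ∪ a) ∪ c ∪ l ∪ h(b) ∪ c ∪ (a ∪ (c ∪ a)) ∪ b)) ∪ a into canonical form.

Simplify inside:  g(a ∪ (((a ∪ l) ∪ a) ∪ c ∪ l ∪ h(b) ∪ c ∪ (a ∪ (c ∪ a)) ∪ b))  →  g(b ∪ c ∪ c ∪ c ∪ h(b) ∪ l ∪ l)
Units out:  drop a
Order the arguments:  g(b ∪ c ∪ c ∪ c ∪ h(b) ∪ l ∪ l)

Answer: g(b ∪ c ∪ c ∪ c ∪ h(b) ∪ l ∪ l)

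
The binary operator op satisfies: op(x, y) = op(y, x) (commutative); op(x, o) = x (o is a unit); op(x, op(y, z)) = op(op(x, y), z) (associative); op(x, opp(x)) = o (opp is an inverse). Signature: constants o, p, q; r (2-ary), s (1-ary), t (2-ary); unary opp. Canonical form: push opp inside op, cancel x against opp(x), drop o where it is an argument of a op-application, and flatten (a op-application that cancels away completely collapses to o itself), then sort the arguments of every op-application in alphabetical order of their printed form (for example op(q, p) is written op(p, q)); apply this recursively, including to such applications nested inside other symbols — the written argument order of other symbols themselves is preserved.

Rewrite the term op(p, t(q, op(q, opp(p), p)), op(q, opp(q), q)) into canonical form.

Collect:  op(p, t(q, q), q)
Sort:  op(p, q, t(q, q))

Answer: op(p, q, t(q, q))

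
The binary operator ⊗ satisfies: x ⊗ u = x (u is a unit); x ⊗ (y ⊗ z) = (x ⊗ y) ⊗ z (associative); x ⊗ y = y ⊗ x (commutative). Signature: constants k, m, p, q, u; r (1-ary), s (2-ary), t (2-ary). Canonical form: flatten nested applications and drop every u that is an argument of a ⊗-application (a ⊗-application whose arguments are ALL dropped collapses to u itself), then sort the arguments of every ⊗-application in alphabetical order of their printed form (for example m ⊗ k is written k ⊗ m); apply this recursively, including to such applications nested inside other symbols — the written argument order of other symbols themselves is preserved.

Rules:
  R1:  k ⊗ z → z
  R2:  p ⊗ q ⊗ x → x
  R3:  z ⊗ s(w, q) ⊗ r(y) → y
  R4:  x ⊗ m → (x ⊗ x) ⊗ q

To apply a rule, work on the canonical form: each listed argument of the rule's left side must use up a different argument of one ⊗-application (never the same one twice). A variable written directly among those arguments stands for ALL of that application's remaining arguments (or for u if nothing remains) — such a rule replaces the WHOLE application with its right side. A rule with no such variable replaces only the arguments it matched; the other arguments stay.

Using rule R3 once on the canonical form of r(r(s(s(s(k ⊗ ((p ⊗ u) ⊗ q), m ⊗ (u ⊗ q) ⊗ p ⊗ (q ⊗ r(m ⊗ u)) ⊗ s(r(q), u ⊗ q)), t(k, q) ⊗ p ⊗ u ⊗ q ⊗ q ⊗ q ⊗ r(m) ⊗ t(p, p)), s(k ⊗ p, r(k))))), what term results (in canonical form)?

Canonical form:  r(r(s(s(s(k ⊗ p ⊗ q, m ⊗ p ⊗ q ⊗ q ⊗ r(m) ⊗ s(r(q), q)), p ⊗ q ⊗ q ⊗ q ⊗ r(m) ⊗ t(k, q) ⊗ t(p, p)), s(k ⊗ p, r(k)))))
Apply R3:  consuming r(m), s(r(q), q);  w := r(q), y := m, z := m ⊗ p ⊗ q ⊗ q
The variable takes the whole remainder — replace the entire application.
Result:  r(r(s(s(s(k ⊗ p ⊗ q, m), p ⊗ q ⊗ q ⊗ q ⊗ r(m) ⊗ t(k, q) ⊗ t(p, p)), s(k ⊗ p, r(k)))))

Answer: r(r(s(s(s(k ⊗ p ⊗ q, m), p ⊗ q ⊗ q ⊗ q ⊗ r(m) ⊗ t(k, q) ⊗ t(p, p)), s(k ⊗ p, r(k)))))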